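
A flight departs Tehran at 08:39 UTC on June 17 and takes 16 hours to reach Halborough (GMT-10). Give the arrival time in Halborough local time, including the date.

Departure is given in UTC: 08:39 on Jun 17.
Add 16 hours → 00:39 UTC (Jun 18).
Halborough is UTC−10:00: 00:39 − 10:00 = 14:39 on Jun 17.

14:39 on June 17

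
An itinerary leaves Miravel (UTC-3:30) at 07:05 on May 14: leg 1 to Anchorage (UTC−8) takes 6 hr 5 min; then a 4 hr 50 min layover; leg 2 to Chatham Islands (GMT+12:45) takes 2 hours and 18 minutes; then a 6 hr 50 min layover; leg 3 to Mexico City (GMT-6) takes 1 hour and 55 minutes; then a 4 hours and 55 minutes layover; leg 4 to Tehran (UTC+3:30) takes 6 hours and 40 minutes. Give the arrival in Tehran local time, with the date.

23:38 on May 15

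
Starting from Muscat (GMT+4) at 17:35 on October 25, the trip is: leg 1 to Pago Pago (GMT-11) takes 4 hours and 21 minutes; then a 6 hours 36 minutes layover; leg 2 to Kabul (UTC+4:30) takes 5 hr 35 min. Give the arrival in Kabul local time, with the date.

10:37 on Oct 26

Convert departure to UTC: 17:35 − 4:00 = 13:35 UTC on Oct 25.
Add 4 hours 21 minutes leg 1 → 17:56 UTC.
Add 6 hours and 36 minutes layover in Pago Pago → 00:32 UTC (Oct 26).
Add 5 hours 35 minutes leg 2 → 06:07 UTC.
Kabul is UTC+4:30, so local arrival = 06:07 + 4:30 = 10:37 on Oct 26.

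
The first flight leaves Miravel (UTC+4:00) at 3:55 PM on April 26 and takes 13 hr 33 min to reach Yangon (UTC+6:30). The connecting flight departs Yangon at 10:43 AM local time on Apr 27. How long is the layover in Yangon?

2 hours 45 minutes

Convert departure to UTC: 3:55 PM − 4:00 = 11:55 AM UTC on Apr 26.
Add 13 hours and 33 minutes flight time → 1:28 AM UTC (Apr 27).
Yangon is UTC+6:30, so local arrival = 1:28 AM + 6:30 = 7:58 AM on Apr 27.
Layover = 10:43 AM − 7:58 AM = 2 hours 45 minutes.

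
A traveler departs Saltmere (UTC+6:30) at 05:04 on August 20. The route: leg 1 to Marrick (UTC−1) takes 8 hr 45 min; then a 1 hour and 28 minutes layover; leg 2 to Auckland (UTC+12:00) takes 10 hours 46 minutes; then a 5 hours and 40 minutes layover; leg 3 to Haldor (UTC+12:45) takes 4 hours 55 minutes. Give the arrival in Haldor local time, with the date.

Convert departure to UTC: 05:04 − 6:30 = 22:34 UTC on Aug 19.
Add 8 hours 45 minutes leg 1 → 07:19 UTC (Aug 20).
Add 1 hour 28 minutes layover in Marrick → 08:47 UTC.
Add 10 hours and 46 minutes leg 2 → 19:33 UTC.
Add 5 hours and 40 minutes layover in Auckland → 01:13 UTC (Aug 21).
Add 4 hours and 55 minutes leg 3 → 06:08 UTC.
Haldor is UTC+12:45, so local arrival = 06:08 + 12:45 = 18:53 on Aug 21.

18:53 on August 21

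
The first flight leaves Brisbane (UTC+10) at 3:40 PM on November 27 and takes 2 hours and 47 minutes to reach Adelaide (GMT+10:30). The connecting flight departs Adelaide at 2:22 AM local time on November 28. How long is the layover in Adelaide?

7 hours 25 minutes

Convert departure to UTC: 3:40 PM − 10:00 = 5:40 AM UTC on Nov 27.
Add 2 hours 47 minutes flight time → 8:27 AM UTC.
Adelaide is UTC+10:30, so local arrival = 8:27 AM + 10:30 = 6:57 PM on Nov 27.
Layover = 2:22 AM − 6:57 PM (+1 day) = 7 hours 25 minutes.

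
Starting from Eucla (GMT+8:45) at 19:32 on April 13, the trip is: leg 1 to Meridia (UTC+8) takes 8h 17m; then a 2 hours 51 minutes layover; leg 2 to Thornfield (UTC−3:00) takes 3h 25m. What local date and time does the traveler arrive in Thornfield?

22:20 on April 13

Convert departure to UTC: 19:32 − 8:45 = 10:47 UTC on Apr 13.
Add 8 hours and 17 minutes leg 1 → 19:04 UTC.
Add 2 hours and 51 minutes layover in Meridia → 21:55 UTC.
Add 3 hours 25 minutes leg 2 → 01:20 UTC (Apr 14).
Thornfield is UTC−3:00, so local arrival = 01:20 − 3:00 = 22:20 on Apr 13.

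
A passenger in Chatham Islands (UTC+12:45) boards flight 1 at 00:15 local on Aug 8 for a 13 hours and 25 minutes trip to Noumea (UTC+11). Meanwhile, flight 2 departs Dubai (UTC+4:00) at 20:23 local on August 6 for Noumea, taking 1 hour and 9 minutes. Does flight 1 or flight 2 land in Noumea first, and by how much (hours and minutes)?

Flight 1 in UTC: 00:15 − 12:45 = 11:30 on Aug 7.
+13 hours 25 minutes → arrive 00:55 UTC on Aug 8.
Flight 2 in UTC: 20:23 − 4:00 = 16:23 on Aug 6.
+1 hour and 9 minutes → arrive 17:32 UTC on Aug 6.
Flight 2 lands earlier by 31 hours 23 minutes.

the second, by 31 hours 23 minutes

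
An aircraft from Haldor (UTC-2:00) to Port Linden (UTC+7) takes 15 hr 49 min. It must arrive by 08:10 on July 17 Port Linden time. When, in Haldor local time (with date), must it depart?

07:21 on Jul 16

Target arrival in UTC: 08:10 − 7:00 = 01:10 on Jul 17.
Subtract 15 hours 49 minutes → departure 09:21 UTC on Jul 16.
Haldor is UTC−2:00: 09:21 − 2:00 = 07:21 on Jul 16.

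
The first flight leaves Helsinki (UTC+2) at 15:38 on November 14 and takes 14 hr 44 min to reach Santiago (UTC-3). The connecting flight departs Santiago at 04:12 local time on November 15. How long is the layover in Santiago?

Convert departure to UTC: 15:38 − 2:00 = 13:38 UTC on Nov 14.
Add 14 hours 44 minutes flight time → 04:22 UTC (Nov 15).
Santiago is UTC−3:00, so local arrival = 04:22 − 3:00 = 01:22 on Nov 15.
Layover = 04:12 − 01:22 = 2 hours 50 minutes.

2 hours 50 minutes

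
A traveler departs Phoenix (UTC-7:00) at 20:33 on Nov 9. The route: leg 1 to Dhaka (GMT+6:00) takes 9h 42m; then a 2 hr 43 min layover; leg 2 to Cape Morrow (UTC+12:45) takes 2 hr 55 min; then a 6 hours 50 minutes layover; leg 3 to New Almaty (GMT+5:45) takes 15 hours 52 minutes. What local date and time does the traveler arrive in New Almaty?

23:20 on Nov 11

Convert departure to UTC: 20:33 + 7:00 = 03:33 UTC on Nov 10.
Add 9 hours 42 minutes leg 1 → 13:15 UTC.
Add 2 hours 43 minutes layover in Dhaka → 15:58 UTC.
Add 2 hours and 55 minutes leg 2 → 18:53 UTC.
Add 6 hours and 50 minutes layover in Cape Morrow → 01:43 UTC (Nov 11).
Add 15 hours and 52 minutes leg 3 → 17:35 UTC.
New Almaty is UTC+5:45, so local arrival = 17:35 + 5:45 = 23:20 on Nov 11.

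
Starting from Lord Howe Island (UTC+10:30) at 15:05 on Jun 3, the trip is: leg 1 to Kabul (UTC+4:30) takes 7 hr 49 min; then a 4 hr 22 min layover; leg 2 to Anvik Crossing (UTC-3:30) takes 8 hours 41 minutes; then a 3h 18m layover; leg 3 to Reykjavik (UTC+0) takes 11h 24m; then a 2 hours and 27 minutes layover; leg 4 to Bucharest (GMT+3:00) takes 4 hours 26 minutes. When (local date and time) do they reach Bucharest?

Convert departure to UTC: 15:05 − 10:30 = 04:35 UTC on Jun 3.
Add 7 hours 49 minutes leg 1 → 12:24 UTC.
Add 4 hours and 22 minutes layover in Kabul → 16:46 UTC.
Add 8 hours and 41 minutes leg 2 → 01:27 UTC (Jun 4).
Add 3 hours and 18 minutes layover in Anvik Crossing → 04:45 UTC.
Add 11 hours and 24 minutes leg 3 → 16:09 UTC.
Add 2 hours 27 minutes layover in Reykjavik → 18:36 UTC.
Add 4 hours and 26 minutes leg 4 → 23:02 UTC.
Bucharest is UTC+3:00, so local arrival = 23:02 + 3:00 = 02:02 on Jun 5.

02:02 on June 5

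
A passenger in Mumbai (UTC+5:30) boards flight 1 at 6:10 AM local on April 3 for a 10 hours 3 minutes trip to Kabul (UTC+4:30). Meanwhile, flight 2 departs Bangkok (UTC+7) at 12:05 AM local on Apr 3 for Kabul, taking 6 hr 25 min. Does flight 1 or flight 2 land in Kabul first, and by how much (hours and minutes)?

the second, by 11 hours 13 minutes

Flight 1 in UTC: 6:10 AM − 5:30 = 12:40 AM on Apr 3.
+10 hours and 3 minutes → arrive 10:43 AM UTC on Apr 3.
Flight 2 in UTC: 12:05 AM − 7:00 = 5:05 PM on Apr 2.
+6 hours and 25 minutes → arrive 11:30 PM UTC on Apr 2.
Flight 2 lands earlier by 11 hours 13 minutes.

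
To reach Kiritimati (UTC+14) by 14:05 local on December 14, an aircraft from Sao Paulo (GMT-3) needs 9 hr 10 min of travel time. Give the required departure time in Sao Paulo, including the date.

11:55 on December 13

Target arrival in UTC: 14:05 − 14:00 = 00:05 on Dec 14.
Subtract 9 hours 10 minutes → departure 14:55 UTC on Dec 13.
Sao Paulo is UTC−3:00: 14:55 − 3:00 = 11:55 on Dec 13.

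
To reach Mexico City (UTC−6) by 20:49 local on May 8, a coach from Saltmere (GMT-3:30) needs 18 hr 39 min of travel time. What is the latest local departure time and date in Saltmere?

04:40 on May 8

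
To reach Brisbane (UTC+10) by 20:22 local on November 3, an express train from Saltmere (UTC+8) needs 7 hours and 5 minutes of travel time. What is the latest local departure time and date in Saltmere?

11:17 on November 3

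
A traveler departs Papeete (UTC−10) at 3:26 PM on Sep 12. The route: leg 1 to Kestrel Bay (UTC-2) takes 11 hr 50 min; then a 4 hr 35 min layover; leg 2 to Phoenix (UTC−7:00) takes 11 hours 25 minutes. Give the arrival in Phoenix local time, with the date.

10:16 PM on September 13

Convert departure to UTC: 3:26 PM + 10:00 = 1:26 AM UTC on Sep 13.
Add 11 hours and 50 minutes leg 1 → 1:16 PM UTC.
Add 4 hours and 35 minutes layover in Kestrel Bay → 5:51 PM UTC.
Add 11 hours and 25 minutes leg 2 → 5:16 AM UTC (Sep 14).
Phoenix is UTC−7:00, so local arrival = 5:16 AM − 7:00 = 10:16 PM on Sep 13.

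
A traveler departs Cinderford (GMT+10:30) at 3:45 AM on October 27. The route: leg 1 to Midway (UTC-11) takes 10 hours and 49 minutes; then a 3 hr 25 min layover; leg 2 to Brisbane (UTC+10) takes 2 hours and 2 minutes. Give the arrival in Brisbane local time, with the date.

Convert departure to UTC: 3:45 AM − 10:30 = 5:15 PM UTC on Oct 26.
Add 10 hours 49 minutes leg 1 → 4:04 AM UTC (Oct 27).
Add 3 hours and 25 minutes layover in Midway → 7:29 AM UTC.
Add 2 hours 2 minutes leg 2 → 9:31 AM UTC.
Brisbane is UTC+10:00, so local arrival = 9:31 AM + 10:00 = 7:31 PM on Oct 27.

7:31 PM on October 27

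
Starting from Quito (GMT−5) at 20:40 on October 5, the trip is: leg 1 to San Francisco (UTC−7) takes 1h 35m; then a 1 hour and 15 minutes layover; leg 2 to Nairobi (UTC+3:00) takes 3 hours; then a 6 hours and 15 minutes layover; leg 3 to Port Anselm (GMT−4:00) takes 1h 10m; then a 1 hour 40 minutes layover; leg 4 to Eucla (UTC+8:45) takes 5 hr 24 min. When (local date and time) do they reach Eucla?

Convert departure to UTC: 20:40 + 5:00 = 01:40 UTC on Oct 6.
Add 1 hour and 35 minutes leg 1 → 03:15 UTC.
Add 1 hour 15 minutes layover in San Francisco → 04:30 UTC.
Add 3 hours leg 2 → 07:30 UTC.
Add 6 hours and 15 minutes layover in Nairobi → 13:45 UTC.
Add 1 hour and 10 minutes leg 3 → 14:55 UTC.
Add 1 hour and 40 minutes layover in Port Anselm → 16:35 UTC.
Add 5 hours and 24 minutes leg 4 → 21:59 UTC.
Eucla is UTC+8:45, so local arrival = 21:59 + 8:45 = 06:44 on Oct 7.

06:44 on October 7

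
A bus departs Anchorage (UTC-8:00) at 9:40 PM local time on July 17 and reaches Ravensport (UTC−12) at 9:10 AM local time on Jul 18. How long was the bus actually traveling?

Departure in UTC: 9:40 PM + 8:00 = 5:40 AM on Jul 18.
Arrival in UTC: 9:10 AM + 12:00 = 9:10 PM on Jul 18.
Elapsed = 9:10 PM − 5:40 AM = 15 hours 30 minutes.

15 hours 30 minutes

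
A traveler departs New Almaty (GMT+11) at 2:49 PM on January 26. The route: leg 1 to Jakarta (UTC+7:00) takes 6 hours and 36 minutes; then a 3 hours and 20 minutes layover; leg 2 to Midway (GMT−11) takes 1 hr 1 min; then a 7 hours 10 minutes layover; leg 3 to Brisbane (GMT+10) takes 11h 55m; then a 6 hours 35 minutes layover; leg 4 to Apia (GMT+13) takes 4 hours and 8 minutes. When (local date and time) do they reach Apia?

Convert departure to UTC: 2:49 PM − 11:00 = 3:49 AM UTC on Jan 26.
Add 6 hours and 36 minutes leg 1 → 10:25 AM UTC.
Add 3 hours 20 minutes layover in Jakarta → 1:45 PM UTC.
Add 1 hour and 1 minute leg 2 → 2:46 PM UTC.
Add 7 hours 10 minutes layover in Midway → 9:56 PM UTC.
Add 11 hours and 55 minutes leg 3 → 9:51 AM UTC (Jan 27).
Add 6 hours and 35 minutes layover in Brisbane → 4:26 PM UTC.
Add 4 hours and 8 minutes leg 4 → 8:34 PM UTC.
Apia is UTC+13:00, so local arrival = 8:34 PM + 13:00 = 9:34 AM on Jan 28.

9:34 AM on Jan 28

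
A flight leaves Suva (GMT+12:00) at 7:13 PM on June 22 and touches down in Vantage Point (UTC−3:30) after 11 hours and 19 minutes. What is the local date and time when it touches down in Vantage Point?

Convert departure to UTC: 7:13 PM − 12:00 = 7:13 AM UTC on Jun 22.
Add 11 hours and 19 minutes travel time → 6:32 PM UTC.
Vantage Point is UTC−3:30, so local arrival = 6:32 PM − 3:30 = 3:02 PM on Jun 22.

3:02 PM on Jun 22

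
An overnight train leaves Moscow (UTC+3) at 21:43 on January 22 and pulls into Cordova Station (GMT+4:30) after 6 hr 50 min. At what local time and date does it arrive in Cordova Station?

06:03 on Jan 23

Cordova Station is 1:30 ahead of Moscow.
After 6 hours and 50 minutes it is 04:33 (Jan 23) in Moscow.
Shift by the zone difference: 04:33 + 1:30 = 06:03 on Jan 23 in Cordova Station.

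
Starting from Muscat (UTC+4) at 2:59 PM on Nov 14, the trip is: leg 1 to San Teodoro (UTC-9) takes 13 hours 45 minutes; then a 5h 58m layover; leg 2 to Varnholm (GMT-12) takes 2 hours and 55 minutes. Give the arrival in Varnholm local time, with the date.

9:37 PM on November 14

Convert departure to UTC: 2:59 PM − 4:00 = 10:59 AM UTC on Nov 14.
Add 13 hours and 45 minutes leg 1 → 12:44 AM UTC (Nov 15).
Add 5 hours and 58 minutes layover in San Teodoro → 6:42 AM UTC.
Add 2 hours and 55 minutes leg 2 → 9:37 AM UTC.
Varnholm is UTC−12:00, so local arrival = 9:37 AM − 12:00 = 9:37 PM on Nov 14.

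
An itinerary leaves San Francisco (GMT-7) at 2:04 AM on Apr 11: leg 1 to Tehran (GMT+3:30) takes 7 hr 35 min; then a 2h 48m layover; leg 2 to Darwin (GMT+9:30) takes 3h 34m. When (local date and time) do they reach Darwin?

Convert departure to UTC: 2:04 AM + 7:00 = 9:04 AM UTC on Apr 11.
Add 7 hours 35 minutes leg 1 → 4:39 PM UTC.
Add 2 hours 48 minutes layover in Tehran → 7:27 PM UTC.
Add 3 hours 34 minutes leg 2 → 11:01 PM UTC.
Darwin is UTC+9:30, so local arrival = 11:01 PM + 9:30 = 8:31 AM on Apr 12.

8:31 AM on April 12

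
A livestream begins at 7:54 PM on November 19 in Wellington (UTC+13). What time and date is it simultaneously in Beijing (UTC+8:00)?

2:54 PM on November 19

In UTC: 7:54 PM − 13:00 = 6:54 AM on Nov 19.
Beijing is UTC+8:00: 6:54 AM + 8:00 = 2:54 PM on Nov 19.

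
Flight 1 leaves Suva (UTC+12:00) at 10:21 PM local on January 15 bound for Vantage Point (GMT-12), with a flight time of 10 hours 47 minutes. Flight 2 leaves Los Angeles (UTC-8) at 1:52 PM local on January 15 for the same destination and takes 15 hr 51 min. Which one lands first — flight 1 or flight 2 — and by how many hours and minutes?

Flight 1 in UTC: 10:21 PM − 12:00 = 10:21 AM on Jan 15.
+10 hours and 47 minutes → arrive 9:08 PM UTC on Jan 15.
Flight 2 in UTC: 1:52 PM + 8:00 = 9:52 PM on Jan 15.
+15 hours and 51 minutes → arrive 1:43 PM UTC on Jan 16.
Flight 1 lands earlier by 16 hours 35 minutes.

the first, by 16 hours 35 minutes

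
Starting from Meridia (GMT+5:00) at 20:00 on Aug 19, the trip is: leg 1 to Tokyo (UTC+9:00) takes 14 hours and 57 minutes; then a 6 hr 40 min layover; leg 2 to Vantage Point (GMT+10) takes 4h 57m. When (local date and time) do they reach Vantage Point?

Convert departure to UTC: 20:00 − 5:00 = 15:00 UTC on Aug 19.
Add 14 hours 57 minutes leg 1 → 05:57 UTC (Aug 20).
Add 6 hours and 40 minutes layover in Tokyo → 12:37 UTC.
Add 4 hours 57 minutes leg 2 → 17:34 UTC.
Vantage Point is UTC+10:00, so local arrival = 17:34 + 10:00 = 03:34 on Aug 21.

03:34 on Aug 21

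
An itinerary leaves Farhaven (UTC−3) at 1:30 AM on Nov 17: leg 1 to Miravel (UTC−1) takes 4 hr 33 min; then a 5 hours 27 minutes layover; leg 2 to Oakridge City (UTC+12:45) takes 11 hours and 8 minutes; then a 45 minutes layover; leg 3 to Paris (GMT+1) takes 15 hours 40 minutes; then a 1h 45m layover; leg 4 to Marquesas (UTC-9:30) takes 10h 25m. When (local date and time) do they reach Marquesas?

Convert departure to UTC: 1:30 AM + 3:00 = 4:30 AM UTC on Nov 17.
Add 4 hours and 33 minutes leg 1 → 9:03 AM UTC.
Add 5 hours 27 minutes layover in Miravel → 2:30 PM UTC.
Add 11 hours 8 minutes leg 2 → 1:38 AM UTC (Nov 18).
Add 45 minutes layover in Oakridge City → 2:23 AM UTC.
Add 15 hours and 40 minutes leg 3 → 6:03 PM UTC.
Add 1 hour and 45 minutes layover in Paris → 7:48 PM UTC.
Add 10 hours 25 minutes leg 4 → 6:13 AM UTC (Nov 19).
Marquesas is UTC−9:30, so local arrival = 6:13 AM − 9:30 = 8:43 PM on Nov 18.

8:43 PM on Nov 18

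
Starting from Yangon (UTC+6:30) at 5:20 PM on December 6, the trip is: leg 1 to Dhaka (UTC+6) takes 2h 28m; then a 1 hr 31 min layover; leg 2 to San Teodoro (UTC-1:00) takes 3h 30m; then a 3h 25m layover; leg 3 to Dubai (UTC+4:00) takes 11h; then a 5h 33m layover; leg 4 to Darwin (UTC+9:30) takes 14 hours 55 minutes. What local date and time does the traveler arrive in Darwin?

2:42 PM on December 8

Convert departure to UTC: 5:20 PM − 6:30 = 10:50 AM UTC on Dec 6.
Add 2 hours 28 minutes leg 1 → 1:18 PM UTC.
Add 1 hour and 31 minutes layover in Dhaka → 2:49 PM UTC.
Add 3 hours and 30 minutes leg 2 → 6:19 PM UTC.
Add 3 hours 25 minutes layover in San Teodoro → 9:44 PM UTC.
Add 11 hours leg 3 → 8:44 AM UTC (Dec 7).
Add 5 hours and 33 minutes layover in Dubai → 2:17 PM UTC.
Add 14 hours and 55 minutes leg 4 → 5:12 AM UTC (Dec 8).
Darwin is UTC+9:30, so local arrival = 5:12 AM + 9:30 = 2:42 PM on Dec 8.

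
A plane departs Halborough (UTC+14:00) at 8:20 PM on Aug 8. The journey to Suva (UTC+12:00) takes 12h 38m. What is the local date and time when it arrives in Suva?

Suva is 2:00 behind Halborough.
After 12 hours 38 minutes it is 8:58 AM (Aug 9) in Halborough.
Shift by the zone difference: 8:58 AM − 2:00 = 6:58 AM on Aug 9 in Suva.

6:58 AM on Aug 9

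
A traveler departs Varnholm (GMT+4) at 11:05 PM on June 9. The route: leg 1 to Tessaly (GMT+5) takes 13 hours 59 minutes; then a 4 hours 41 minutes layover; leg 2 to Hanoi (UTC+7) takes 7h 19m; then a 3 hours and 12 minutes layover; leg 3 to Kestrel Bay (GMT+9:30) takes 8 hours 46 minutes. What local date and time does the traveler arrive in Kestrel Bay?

Convert departure to UTC: 11:05 PM − 4:00 = 7:05 PM UTC on Jun 9.
Add 13 hours 59 minutes leg 1 → 9:04 AM UTC (Jun 10).
Add 4 hours and 41 minutes layover in Tessaly → 1:45 PM UTC.
Add 7 hours 19 minutes leg 2 → 9:04 PM UTC.
Add 3 hours 12 minutes layover in Hanoi → 12:16 AM UTC (Jun 11).
Add 8 hours and 46 minutes leg 3 → 9:02 AM UTC.
Kestrel Bay is UTC+9:30, so local arrival = 9:02 AM + 9:30 = 6:32 PM on Jun 11.

6:32 PM on Jun 11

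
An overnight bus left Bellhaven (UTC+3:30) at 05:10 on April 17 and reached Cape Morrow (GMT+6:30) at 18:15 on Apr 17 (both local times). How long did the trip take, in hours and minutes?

10 hours 5 minutes

Departure in UTC: 05:10 − 3:30 = 01:40 on Apr 17.
Arrival in UTC: 18:15 − 6:30 = 11:45 on Apr 17.
Elapsed = 11:45 − 01:40 = 10 hours 5 minutes.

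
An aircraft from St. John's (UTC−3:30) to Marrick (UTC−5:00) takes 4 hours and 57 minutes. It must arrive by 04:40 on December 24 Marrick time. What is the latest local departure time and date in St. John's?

01:13 on December 24

Target arrival in UTC: 04:40 + 5:00 = 09:40 on Dec 24.
Subtract 4 hours and 57 minutes → departure 04:43 UTC on Dec 24.
St. John's is UTC−3:30: 04:43 − 3:30 = 01:13 on Dec 24.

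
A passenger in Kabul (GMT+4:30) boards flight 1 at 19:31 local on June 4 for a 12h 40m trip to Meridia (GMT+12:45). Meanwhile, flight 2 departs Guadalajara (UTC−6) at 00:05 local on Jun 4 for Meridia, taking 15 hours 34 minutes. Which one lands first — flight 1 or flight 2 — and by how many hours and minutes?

the second, by 6 hours 2 minutes

Flight 1 in UTC: 19:31 − 4:30 = 15:01 on Jun 4.
+12 hours and 40 minutes → arrive 03:41 UTC on Jun 5.
Flight 2 in UTC: 00:05 + 6:00 = 06:05 on Jun 4.
+15 hours and 34 minutes → arrive 21:39 UTC on Jun 4.
Flight 2 lands earlier by 6 hours 2 minutes.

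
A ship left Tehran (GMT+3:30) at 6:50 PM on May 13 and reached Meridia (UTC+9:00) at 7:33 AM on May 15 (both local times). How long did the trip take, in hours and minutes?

Departure in UTC: 6:50 PM − 3:30 = 3:20 PM on May 13.
Arrival in UTC: 7:33 AM − 9:00 = 10:33 PM on May 14.
Elapsed = 10:33 PM − 3:20 PM (+1 day) = 31 hours 13 minutes.

31 hours 13 minutes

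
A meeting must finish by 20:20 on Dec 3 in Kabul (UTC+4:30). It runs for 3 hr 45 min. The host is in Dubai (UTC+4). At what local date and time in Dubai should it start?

Target end time in UTC: 20:20 − 4:30 = 15:50 on Dec 3.
Subtract 3 hours 45 minutes → start 12:05 UTC on Dec 3.
Dubai is UTC+4:00: 12:05 + 4:00 = 16:05 on Dec 3.

16:05 on Dec 3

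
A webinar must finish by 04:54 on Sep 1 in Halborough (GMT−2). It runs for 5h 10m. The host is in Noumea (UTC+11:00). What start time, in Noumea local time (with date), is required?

12:44 on September 1

Target end time in UTC: 04:54 + 2:00 = 06:54 on Sep 1.
Subtract 5 hours 10 minutes → start 01:44 UTC on Sep 1.
Noumea is UTC+11:00: 01:44 + 11:00 = 12:44 on Sep 1.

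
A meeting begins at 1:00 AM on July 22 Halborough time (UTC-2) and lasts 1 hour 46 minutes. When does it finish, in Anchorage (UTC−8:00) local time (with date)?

8:46 PM on Jul 21

Convert start to UTC: 1:00 AM + 2:00 = 3:00 AM UTC on Jul 22.
Add 1 hour 46 minutes duration → 4:46 AM UTC.
Anchorage is UTC−8:00, so local end time = 4:46 AM − 8:00 = 8:46 PM on Jul 21.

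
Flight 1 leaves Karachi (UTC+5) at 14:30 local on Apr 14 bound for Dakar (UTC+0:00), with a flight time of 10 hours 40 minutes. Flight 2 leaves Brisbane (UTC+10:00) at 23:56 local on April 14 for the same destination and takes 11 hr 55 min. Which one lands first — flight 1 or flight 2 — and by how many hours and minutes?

the first, by 5 hours 41 minutes

Flight 1 in UTC: 14:30 − 5:00 = 09:30 on Apr 14.
+10 hours and 40 minutes → arrive 20:10 UTC on Apr 14.
Flight 2 in UTC: 23:56 − 10:00 = 13:56 on Apr 14.
+11 hours and 55 minutes → arrive 01:51 UTC on Apr 15.
Flight 1 lands earlier by 5 hours 41 minutes.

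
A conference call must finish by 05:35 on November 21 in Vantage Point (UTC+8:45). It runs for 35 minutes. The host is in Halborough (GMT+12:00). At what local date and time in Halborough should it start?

08:15 on November 21

Target end time in UTC: 05:35 − 8:45 = 20:50 on Nov 20.
Subtract 35 minutes → start 20:15 UTC on Nov 20.
Halborough is UTC+12:00: 20:15 + 12:00 = 08:15 on Nov 21.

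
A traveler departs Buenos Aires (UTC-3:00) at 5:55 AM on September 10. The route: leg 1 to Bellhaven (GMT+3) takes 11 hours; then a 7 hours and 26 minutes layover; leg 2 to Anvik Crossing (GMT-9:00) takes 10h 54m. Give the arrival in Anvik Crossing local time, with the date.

5:15 AM on September 11

Convert departure to UTC: 5:55 AM + 3:00 = 8:55 AM UTC on Sep 10.
Add 11 hours leg 1 → 7:55 PM UTC.
Add 7 hours 26 minutes layover in Bellhaven → 3:21 AM UTC (Sep 11).
Add 10 hours and 54 minutes leg 2 → 2:15 PM UTC.
Anvik Crossing is UTC−9:00, so local arrival = 2:15 PM − 9:00 = 5:15 AM on Sep 11.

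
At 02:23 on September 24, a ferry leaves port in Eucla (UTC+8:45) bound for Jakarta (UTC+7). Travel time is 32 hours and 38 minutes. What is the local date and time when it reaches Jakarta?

09:16 on September 25

Convert departure to UTC: 02:23 − 8:45 = 17:38 UTC on Sep 23.
Add 32 hours and 38 minutes travel time → 02:16 UTC (Sep 25).
Jakarta is UTC+7:00, so local arrival = 02:16 + 7:00 = 09:16 on Sep 25.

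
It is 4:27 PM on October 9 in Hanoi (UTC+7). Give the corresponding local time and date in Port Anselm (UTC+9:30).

Port Anselm is 2:30 ahead of Hanoi.
Shift by the zone difference: 4:27 PM + 2:30 = 6:57 PM on Oct 9 in Port Anselm.

6:57 PM on Oct 9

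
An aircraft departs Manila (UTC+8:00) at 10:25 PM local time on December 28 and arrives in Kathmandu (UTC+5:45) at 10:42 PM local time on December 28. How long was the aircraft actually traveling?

2 hours 32 minutes

Kathmandu is 2:15 behind Manila.
Clock-face elapsed time (ignoring zones) is 17 minutes.
Actual elapsed = 17 minutes + 2:15 = 2 hours 32 minutes.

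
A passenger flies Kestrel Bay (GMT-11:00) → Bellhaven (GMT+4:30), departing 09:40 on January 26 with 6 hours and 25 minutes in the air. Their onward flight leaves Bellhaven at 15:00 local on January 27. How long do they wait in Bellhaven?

7 hours 25 minutes

Convert departure to UTC: 09:40 + 11:00 = 20:40 UTC on Jan 26.
Add 6 hours and 25 minutes flight time → 03:05 UTC (Jan 27).
Bellhaven is UTC+4:30, so local arrival = 03:05 + 4:30 = 07:35 on Jan 27.
Layover = 15:00 − 07:35 = 7 hours 25 minutes.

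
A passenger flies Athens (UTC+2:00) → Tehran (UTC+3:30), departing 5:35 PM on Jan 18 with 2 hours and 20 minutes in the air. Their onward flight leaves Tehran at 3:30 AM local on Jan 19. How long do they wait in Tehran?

6 hours 5 minutes

Convert departure to UTC: 5:35 PM − 2:00 = 3:35 PM UTC on Jan 18.
Add 2 hours and 20 minutes flight time → 5:55 PM UTC.
Tehran is UTC+3:30, so local arrival = 5:55 PM + 3:30 = 9:25 PM on Jan 18.
Layover = 3:30 AM − 9:25 PM (+1 day) = 6 hours 5 minutes.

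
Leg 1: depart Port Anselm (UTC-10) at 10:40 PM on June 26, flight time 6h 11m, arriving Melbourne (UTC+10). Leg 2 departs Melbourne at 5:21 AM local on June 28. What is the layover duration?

4 hours 30 minutes

Convert departure to UTC: 10:40 PM + 10:00 = 8:40 AM UTC on Jun 27.
Add 6 hours and 11 minutes flight time → 2:51 PM UTC.
Melbourne is UTC+10:00, so local arrival = 2:51 PM + 10:00 = 12:51 AM on Jun 28.
Layover = 5:21 AM − 12:51 AM = 4 hours 30 minutes.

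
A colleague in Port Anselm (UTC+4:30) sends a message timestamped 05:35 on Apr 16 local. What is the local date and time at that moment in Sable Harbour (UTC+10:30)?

11:35 on April 16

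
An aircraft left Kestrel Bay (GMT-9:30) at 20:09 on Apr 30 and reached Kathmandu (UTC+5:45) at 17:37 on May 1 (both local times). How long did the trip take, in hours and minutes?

6 hours 13 minutes

Departure in UTC: 20:09 + 9:30 = 05:39 on May 1.
Arrival in UTC: 17:37 − 5:45 = 11:52 on May 1.
Elapsed = 11:52 − 05:39 = 6 hours 13 minutes.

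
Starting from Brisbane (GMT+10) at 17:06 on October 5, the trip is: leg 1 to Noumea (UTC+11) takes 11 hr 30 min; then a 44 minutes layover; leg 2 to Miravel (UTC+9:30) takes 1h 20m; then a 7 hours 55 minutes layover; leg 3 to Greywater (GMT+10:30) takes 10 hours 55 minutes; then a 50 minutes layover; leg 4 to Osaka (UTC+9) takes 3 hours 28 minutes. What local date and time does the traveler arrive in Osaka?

04:48 on October 7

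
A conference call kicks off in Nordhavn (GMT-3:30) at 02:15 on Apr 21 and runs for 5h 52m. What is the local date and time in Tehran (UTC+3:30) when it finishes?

15:07 on April 21

Tehran is 7:00 ahead of Nordhavn.
After 5 hours 52 minutes it is 08:07 in Nordhavn.
Shift by the zone difference: 08:07 + 7:00 = 15:07 on Apr 21 in Tehran.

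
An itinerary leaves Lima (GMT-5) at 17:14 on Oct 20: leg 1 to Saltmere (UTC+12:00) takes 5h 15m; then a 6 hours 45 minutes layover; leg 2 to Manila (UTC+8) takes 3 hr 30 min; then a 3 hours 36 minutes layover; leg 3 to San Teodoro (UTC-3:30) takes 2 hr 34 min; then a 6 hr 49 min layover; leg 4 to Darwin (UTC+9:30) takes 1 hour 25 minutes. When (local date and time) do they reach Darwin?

Convert departure to UTC: 17:14 + 5:00 = 22:14 UTC on Oct 20.
Add 5 hours and 15 minutes leg 1 → 03:29 UTC (Oct 21).
Add 6 hours 45 minutes layover in Saltmere → 10:14 UTC.
Add 3 hours 30 minutes leg 2 → 13:44 UTC.
Add 3 hours and 36 minutes layover in Manila → 17:20 UTC.
Add 2 hours 34 minutes leg 3 → 19:54 UTC.
Add 6 hours and 49 minutes layover in San Teodoro → 02:43 UTC (Oct 22).
Add 1 hour and 25 minutes leg 4 → 04:08 UTC.
Darwin is UTC+9:30, so local arrival = 04:08 + 9:30 = 13:38 on Oct 22.

13:38 on Oct 22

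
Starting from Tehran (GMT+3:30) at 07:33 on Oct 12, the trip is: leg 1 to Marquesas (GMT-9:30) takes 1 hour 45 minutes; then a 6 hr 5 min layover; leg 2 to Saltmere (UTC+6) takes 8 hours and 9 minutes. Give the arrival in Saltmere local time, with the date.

02:02 on Oct 13

Convert departure to UTC: 07:33 − 3:30 = 04:03 UTC on Oct 12.
Add 1 hour 45 minutes leg 1 → 05:48 UTC.
Add 6 hours and 5 minutes layover in Marquesas → 11:53 UTC.
Add 8 hours 9 minutes leg 2 → 20:02 UTC.
Saltmere is UTC+6:00, so local arrival = 20:02 + 6:00 = 02:02 on Oct 13.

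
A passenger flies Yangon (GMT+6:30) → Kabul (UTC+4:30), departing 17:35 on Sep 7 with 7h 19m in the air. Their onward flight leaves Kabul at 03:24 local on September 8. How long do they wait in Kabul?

4 hours 30 minutes

Convert departure to UTC: 17:35 − 6:30 = 11:05 UTC on Sep 7.
Add 7 hours and 19 minutes flight time → 18:24 UTC.
Kabul is UTC+4:30, so local arrival = 18:24 + 4:30 = 22:54 on Sep 7.
Layover = 03:24 − 22:54 (+1 day) = 4 hours 30 minutes.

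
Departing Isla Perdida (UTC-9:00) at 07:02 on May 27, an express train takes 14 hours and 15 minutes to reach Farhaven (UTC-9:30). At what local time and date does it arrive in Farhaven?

Convert departure to UTC: 07:02 + 9:00 = 16:02 UTC on May 27.
Add 14 hours and 15 minutes travel time → 06:17 UTC (May 28).
Farhaven is UTC−9:30, so local arrival = 06:17 − 9:30 = 20:47 on May 27.

20:47 on May 27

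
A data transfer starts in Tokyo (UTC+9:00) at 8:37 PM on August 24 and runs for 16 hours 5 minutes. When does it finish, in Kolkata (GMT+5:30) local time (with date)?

9:12 AM on August 25

Convert start to UTC: 8:37 PM − 9:00 = 11:37 AM UTC on Aug 24.
Add 16 hours and 5 minutes duration → 3:42 AM UTC (Aug 25).
Kolkata is UTC+5:30, so local end time = 3:42 AM + 5:30 = 9:12 AM on Aug 25.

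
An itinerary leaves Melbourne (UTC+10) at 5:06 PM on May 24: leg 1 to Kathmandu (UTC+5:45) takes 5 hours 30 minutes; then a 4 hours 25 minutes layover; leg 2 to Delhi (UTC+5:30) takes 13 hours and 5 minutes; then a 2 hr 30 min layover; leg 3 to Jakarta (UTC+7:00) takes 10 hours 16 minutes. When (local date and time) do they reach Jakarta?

1:52 AM on May 26

Convert departure to UTC: 5:06 PM − 10:00 = 7:06 AM UTC on May 24.
Add 5 hours and 30 minutes leg 1 → 12:36 PM UTC.
Add 4 hours 25 minutes layover in Kathmandu → 5:01 PM UTC.
Add 13 hours and 5 minutes leg 2 → 6:06 AM UTC (May 25).
Add 2 hours 30 minutes layover in Delhi → 8:36 AM UTC.
Add 10 hours and 16 minutes leg 3 → 6:52 PM UTC.
Jakarta is UTC+7:00, so local arrival = 6:52 PM + 7:00 = 1:52 AM on May 26.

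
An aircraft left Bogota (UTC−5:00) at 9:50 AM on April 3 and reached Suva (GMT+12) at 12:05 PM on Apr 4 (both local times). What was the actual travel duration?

Departure in UTC: 9:50 AM + 5:00 = 2:50 PM on Apr 3.
Arrival in UTC: 12:05 PM − 12:00 = 12:05 AM on Apr 4.
Elapsed = 12:05 AM − 2:50 PM (+1 day) = 9 hours 15 minutes.

9 hours 15 minutes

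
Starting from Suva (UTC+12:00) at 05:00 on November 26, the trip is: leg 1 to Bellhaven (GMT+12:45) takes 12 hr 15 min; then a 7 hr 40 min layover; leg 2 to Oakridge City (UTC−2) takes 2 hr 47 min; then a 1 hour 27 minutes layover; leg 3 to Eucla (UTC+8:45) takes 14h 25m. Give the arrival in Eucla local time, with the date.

Convert departure to UTC: 05:00 − 12:00 = 17:00 UTC on Nov 25.
Add 12 hours 15 minutes leg 1 → 05:15 UTC (Nov 26).
Add 7 hours and 40 minutes layover in Bellhaven → 12:55 UTC.
Add 2 hours 47 minutes leg 2 → 15:42 UTC.
Add 1 hour 27 minutes layover in Oakridge City → 17:09 UTC.
Add 14 hours and 25 minutes leg 3 → 07:34 UTC (Nov 27).
Eucla is UTC+8:45, so local arrival = 07:34 + 8:45 = 16:19 on Nov 27.

16:19 on November 27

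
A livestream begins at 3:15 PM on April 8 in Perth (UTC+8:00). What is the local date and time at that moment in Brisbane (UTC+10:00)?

5:15 PM on April 8

In UTC: 3:15 PM − 8:00 = 7:15 AM on Apr 8.
Brisbane is UTC+10:00: 7:15 AM + 10:00 = 5:15 PM on Apr 8.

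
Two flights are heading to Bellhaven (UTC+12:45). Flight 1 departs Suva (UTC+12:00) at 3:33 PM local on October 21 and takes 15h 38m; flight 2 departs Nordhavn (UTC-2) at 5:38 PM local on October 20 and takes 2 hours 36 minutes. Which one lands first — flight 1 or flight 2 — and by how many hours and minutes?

the second, by 20 hours 57 minutes

Flight 1 in UTC: 3:33 PM − 12:00 = 3:33 AM on Oct 21.
+15 hours 38 minutes → arrive 7:11 PM UTC on Oct 21.
Flight 2 in UTC: 5:38 PM + 2:00 = 7:38 PM on Oct 20.
+2 hours 36 minutes → arrive 10:14 PM UTC on Oct 20.
Flight 2 lands earlier by 20 hours 57 minutes.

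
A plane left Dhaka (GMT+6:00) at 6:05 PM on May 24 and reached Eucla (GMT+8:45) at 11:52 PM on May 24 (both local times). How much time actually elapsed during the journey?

Departure in UTC: 6:05 PM − 6:00 = 12:05 PM on May 24.
Arrival in UTC: 11:52 PM − 8:45 = 3:07 PM on May 24.
Elapsed = 3:07 PM − 12:05 PM = 3 hours 2 minutes.

3 hours 2 minutes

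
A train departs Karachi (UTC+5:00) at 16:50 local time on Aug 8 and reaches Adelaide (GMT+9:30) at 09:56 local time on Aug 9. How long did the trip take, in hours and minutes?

Departure in UTC: 16:50 − 5:00 = 11:50 on Aug 8.
Arrival in UTC: 09:56 − 9:30 = 00:26 on Aug 9.
Elapsed = 00:26 − 11:50 (+1 day) = 12 hours 36 minutes.

12 hours 36 minutes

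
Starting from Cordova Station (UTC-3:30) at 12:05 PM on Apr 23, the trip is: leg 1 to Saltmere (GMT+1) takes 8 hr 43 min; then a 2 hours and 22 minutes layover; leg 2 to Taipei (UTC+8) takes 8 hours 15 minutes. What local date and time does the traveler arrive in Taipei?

Convert departure to UTC: 12:05 PM + 3:30 = 3:35 PM UTC on Apr 23.
Add 8 hours 43 minutes leg 1 → 12:18 AM UTC (Apr 24).
Add 2 hours 22 minutes layover in Saltmere → 2:40 AM UTC.
Add 8 hours 15 minutes leg 2 → 10:55 AM UTC.
Taipei is UTC+8:00, so local arrival = 10:55 AM + 8:00 = 6:55 PM on Apr 24.

6:55 PM on April 24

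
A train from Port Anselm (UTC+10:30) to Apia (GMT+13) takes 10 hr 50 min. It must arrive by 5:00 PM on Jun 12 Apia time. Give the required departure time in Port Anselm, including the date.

3:40 AM on June 12

Target arrival in UTC: 5:00 PM − 13:00 = 4:00 AM on Jun 12.
Subtract 10 hours 50 minutes → departure 5:10 PM UTC on Jun 11.
Port Anselm is UTC+10:30: 5:10 PM + 10:30 = 3:40 AM on Jun 12.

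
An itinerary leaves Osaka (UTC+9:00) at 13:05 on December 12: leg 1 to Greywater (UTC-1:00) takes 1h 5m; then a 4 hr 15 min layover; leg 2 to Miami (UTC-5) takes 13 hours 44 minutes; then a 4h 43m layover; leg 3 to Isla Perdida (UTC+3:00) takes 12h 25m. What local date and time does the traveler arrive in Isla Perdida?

19:17 on Dec 13

Convert departure to UTC: 13:05 − 9:00 = 04:05 UTC on Dec 12.
Add 1 hour 5 minutes leg 1 → 05:10 UTC.
Add 4 hours and 15 minutes layover in Greywater → 09:25 UTC.
Add 13 hours 44 minutes leg 2 → 23:09 UTC.
Add 4 hours and 43 minutes layover in Miami → 03:52 UTC (Dec 13).
Add 12 hours 25 minutes leg 3 → 16:17 UTC.
Isla Perdida is UTC+3:00, so local arrival = 16:17 + 3:00 = 19:17 on Dec 13.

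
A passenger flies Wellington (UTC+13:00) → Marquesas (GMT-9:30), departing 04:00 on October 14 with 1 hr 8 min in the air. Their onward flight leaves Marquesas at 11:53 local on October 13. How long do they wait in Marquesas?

5 hours 15 minutes

Convert departure to UTC: 04:00 − 13:00 = 15:00 UTC on Oct 13.
Add 1 hour 8 minutes flight time → 16:08 UTC.
Marquesas is UTC−9:30, so local arrival = 16:08 − 9:30 = 06:38 on Oct 13.
Layover = 11:53 − 06:38 = 5 hours 15 minutes.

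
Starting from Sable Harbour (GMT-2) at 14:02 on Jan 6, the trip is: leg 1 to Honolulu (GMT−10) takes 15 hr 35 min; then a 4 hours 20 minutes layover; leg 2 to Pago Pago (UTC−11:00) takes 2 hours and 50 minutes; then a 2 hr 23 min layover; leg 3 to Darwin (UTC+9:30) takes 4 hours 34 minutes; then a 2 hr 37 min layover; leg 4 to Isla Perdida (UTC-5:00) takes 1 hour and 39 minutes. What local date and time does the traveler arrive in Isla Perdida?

21:00 on Jan 7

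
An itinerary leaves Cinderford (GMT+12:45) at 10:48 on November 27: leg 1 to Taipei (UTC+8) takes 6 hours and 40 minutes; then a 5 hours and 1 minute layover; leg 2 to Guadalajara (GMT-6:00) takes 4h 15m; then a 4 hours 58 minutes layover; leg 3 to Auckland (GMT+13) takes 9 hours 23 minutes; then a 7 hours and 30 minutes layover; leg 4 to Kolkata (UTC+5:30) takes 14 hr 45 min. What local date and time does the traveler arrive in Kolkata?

08:05 on November 29

Convert departure to UTC: 10:48 − 12:45 = 22:03 UTC on Nov 26.
Add 6 hours and 40 minutes leg 1 → 04:43 UTC (Nov 27).
Add 5 hours and 1 minute layover in Taipei → 09:44 UTC.
Add 4 hours and 15 minutes leg 2 → 13:59 UTC.
Add 4 hours 58 minutes layover in Guadalajara → 18:57 UTC.
Add 9 hours 23 minutes leg 3 → 04:20 UTC (Nov 28).
Add 7 hours and 30 minutes layover in Auckland → 11:50 UTC.
Add 14 hours 45 minutes leg 4 → 02:35 UTC (Nov 29).
Kolkata is UTC+5:30, so local arrival = 02:35 + 5:30 = 08:05 on Nov 29.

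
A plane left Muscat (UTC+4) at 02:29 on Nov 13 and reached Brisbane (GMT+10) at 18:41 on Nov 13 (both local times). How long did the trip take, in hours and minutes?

10 hours 12 minutes

Departure in UTC: 02:29 − 4:00 = 22:29 on Nov 12.
Arrival in UTC: 18:41 − 10:00 = 08:41 on Nov 13.
Elapsed = 08:41 − 22:29 (+1 day) = 10 hours 12 minutes.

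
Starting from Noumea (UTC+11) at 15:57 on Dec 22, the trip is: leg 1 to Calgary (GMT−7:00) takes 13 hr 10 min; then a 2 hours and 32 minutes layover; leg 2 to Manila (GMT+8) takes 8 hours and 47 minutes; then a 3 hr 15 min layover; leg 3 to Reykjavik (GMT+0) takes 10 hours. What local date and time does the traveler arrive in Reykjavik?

18:41 on December 23

Convert departure to UTC: 15:57 − 11:00 = 04:57 UTC on Dec 22.
Add 13 hours and 10 minutes leg 1 → 18:07 UTC.
Add 2 hours and 32 minutes layover in Calgary → 20:39 UTC.
Add 8 hours and 47 minutes leg 2 → 05:26 UTC (Dec 23).
Add 3 hours 15 minutes layover in Manila → 08:41 UTC.
Add 10 hours leg 3 → 18:41 UTC.
Reykjavik is UTC+0, so local arrival is the same: 18:41 on Dec 23.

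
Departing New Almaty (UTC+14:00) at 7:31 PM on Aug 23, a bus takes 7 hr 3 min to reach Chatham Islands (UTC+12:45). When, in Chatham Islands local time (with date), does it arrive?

Convert departure to UTC: 7:31 PM − 14:00 = 5:31 AM UTC on Aug 23.
Add 7 hours 3 minutes travel time → 12:34 PM UTC.
Chatham Islands is UTC+12:45, so local arrival = 12:34 PM + 12:45 = 1:19 AM on Aug 24.

1:19 AM on August 24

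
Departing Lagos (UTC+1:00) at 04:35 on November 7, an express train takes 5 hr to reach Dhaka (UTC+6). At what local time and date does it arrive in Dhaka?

Convert departure to UTC: 04:35 − 1:00 = 03:35 UTC on Nov 7.
Add 5 hours travel time → 08:35 UTC.
Dhaka is UTC+6:00, so local arrival = 08:35 + 6:00 = 14:35 on Nov 7.

14:35 on November 7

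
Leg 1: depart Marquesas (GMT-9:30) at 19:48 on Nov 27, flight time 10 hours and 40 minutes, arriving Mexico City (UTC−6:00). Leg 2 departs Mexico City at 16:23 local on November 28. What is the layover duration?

6 hours 25 minutes

Convert departure to UTC: 19:48 + 9:30 = 05:18 UTC on Nov 28.
Add 10 hours 40 minutes flight time → 15:58 UTC.
Mexico City is UTC−6:00, so local arrival = 15:58 − 6:00 = 09:58 on Nov 28.
Layover = 16:23 − 09:58 = 6 hours 25 minutes.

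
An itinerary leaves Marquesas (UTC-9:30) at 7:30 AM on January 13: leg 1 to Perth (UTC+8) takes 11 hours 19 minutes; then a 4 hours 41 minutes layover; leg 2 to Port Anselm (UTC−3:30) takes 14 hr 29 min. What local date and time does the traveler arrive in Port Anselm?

7:59 PM on January 14

Convert departure to UTC: 7:30 AM + 9:30 = 5:00 PM UTC on Jan 13.
Add 11 hours and 19 minutes leg 1 → 4:19 AM UTC (Jan 14).
Add 4 hours 41 minutes layover in Perth → 9:00 AM UTC.
Add 14 hours 29 minutes leg 2 → 11:29 PM UTC.
Port Anselm is UTC−3:30, so local arrival = 11:29 PM − 3:30 = 7:59 PM on Jan 14.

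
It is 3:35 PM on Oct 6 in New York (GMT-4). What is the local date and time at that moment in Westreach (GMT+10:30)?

6:05 AM on Oct 7

In UTC: 3:35 PM + 4:00 = 7:35 PM on Oct 6.
Westreach is UTC+10:30: 7:35 PM + 10:30 = 6:05 AM on Oct 7.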